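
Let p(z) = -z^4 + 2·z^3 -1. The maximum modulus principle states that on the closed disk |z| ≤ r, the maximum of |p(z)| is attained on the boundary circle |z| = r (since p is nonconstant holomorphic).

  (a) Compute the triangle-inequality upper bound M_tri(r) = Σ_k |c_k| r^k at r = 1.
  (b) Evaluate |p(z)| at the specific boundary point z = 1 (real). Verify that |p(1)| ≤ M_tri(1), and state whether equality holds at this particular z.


Coefficients: c_0 = -1, c_1 = 0, c_2 = 0, c_3 = 2, c_4 = -1. Radius r = 1.
Part (a). Triangle bound: M_tri(r) = Σ_k |c_k| r^k
  = |-1|·1^0 + |0|·1^1 + |0|·1^2 + |2|·1^3 + |-1|·1^4
  = 1 + 0 + 0 + 2 + 1 = 4.
This bounds M(r) := max_{|z|=r} |p(z)| from above; equality holds iff all terms c_k z^k can be made to align in phase at a single z on |z|=r.
Part (b). At z = 1 (real, on the circle |z| = r):
  p(1) = (-1)·1^0 + (0)·1^1 + (0)·1^2 + (2)·1^3 + (-1)·1^4 = 0.
  |p(1)| = 0.
Check: |p(1)| = 0 ≤ 4 = M_tri(1). ✓ Equality does not hold at z = 1 (the coefficients have mixed signs, so the terms do not all align in phase there).

M_tri(1) = 4; |p(1)| = 0; equality at z=1: no.


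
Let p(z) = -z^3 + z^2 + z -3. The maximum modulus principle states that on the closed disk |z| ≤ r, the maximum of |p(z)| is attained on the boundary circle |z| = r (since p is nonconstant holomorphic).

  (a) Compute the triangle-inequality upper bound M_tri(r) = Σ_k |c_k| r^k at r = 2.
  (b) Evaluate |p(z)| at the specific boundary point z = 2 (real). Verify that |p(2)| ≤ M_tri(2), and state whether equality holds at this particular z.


Coefficients: c_0 = -3, c_1 = 1, c_2 = 1, c_3 = -1. Radius r = 2.
Part (a). Triangle bound: M_tri(r) = Σ_k |c_k| r^k
  = |-3|·2^0 + |1|·2^1 + |1|·2^2 + |-1|·2^3
  = 3 + 2 + 4 + 8 = 17.
This bounds M(r) := max_{|z|=r} |p(z)| from above; equality holds iff all terms c_k z^k can be made to align in phase at a single z on |z|=r.
Part (b). At z = 2 (real, on the circle |z| = r):
  p(2) = (-3)·2^0 + (1)·2^1 + (1)·2^2 + (-1)·2^3 = -5.
  |p(2)| = 5.
Check: |p(2)| = 5 ≤ 17 = M_tri(2). ✓ Equality does not hold at z = 2 (the coefficients have mixed signs, so the terms do not all align in phase there).

M_tri(2) = 17; |p(2)| = 5; equality at z=2: no.


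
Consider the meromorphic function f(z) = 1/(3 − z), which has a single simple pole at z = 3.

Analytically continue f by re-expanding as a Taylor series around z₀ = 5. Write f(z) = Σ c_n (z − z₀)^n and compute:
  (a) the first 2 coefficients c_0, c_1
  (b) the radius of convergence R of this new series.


Let w = z − z₀, so z = z₀ + w.
Then 3 − z = 3 − (z₀ + w) = (3 − z₀) − w = -2 − w.
f(z) = 1/(-2 − w) = (1/(-2)) · 1/(1 − w/(-2)) = Σ_{n≥0} w^n / (-2)^(n+1).
So c_n = 1/(-2)^(n+1):
  c_0 = 1/(-2)^1 = -1/2.
  c_1 = 1/(-2)^2 = 1/4.
The series is valid for |w/d| < 1, i.e. |z − z₀| < |d|.
Radius of convergence: R = |3 − z₀| = |-2| = 2 (distance from z₀ to the singularity z = 3).

c_0 = -1/2, c_1 = 1/4; R = 2.


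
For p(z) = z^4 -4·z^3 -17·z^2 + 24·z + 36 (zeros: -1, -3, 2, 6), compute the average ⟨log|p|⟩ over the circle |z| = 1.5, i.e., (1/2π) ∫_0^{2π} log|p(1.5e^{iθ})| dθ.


Zeros: -3, -1, 2, 6; r = 1.5.
Inside |z| < r: -1. Outside (|z| ≥ r): -3, 2, 6.
p(0) = 36, so log|p(0)| = log(36) = 3.5835.
Apply Jensen: I(r) = log|p(0)| + Σ_k log(r/|z_k|), summed over zeros inside |z| < r.
  log(r/|z_k|) for z_k = -1: log(1.5/1) = 0.4055
  Outside zeros (-3, 2, 6) contribute nothing to the Jensen sum.
Sum over inside zeros: 0.4055.
I(r) = log|p(0)| + (inside sum) = 3.5835 + 0.4055 = 3.9890.
Note: since some zeros are outside |z| ≤ r, the simplified n·log(r) form does NOT apply — only the inside zeros contribute.

I(r) ≈ 3.9890.


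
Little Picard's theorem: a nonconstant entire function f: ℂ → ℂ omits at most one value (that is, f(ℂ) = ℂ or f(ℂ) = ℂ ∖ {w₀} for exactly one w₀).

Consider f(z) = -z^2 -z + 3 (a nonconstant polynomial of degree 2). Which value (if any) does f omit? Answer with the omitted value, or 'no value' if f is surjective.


Little Picard bounds the complement of f(ℂ) to at most one point.
For every w ∈ ℂ, the equation p(z) − w = 0 is a nonconstant polynomial in z and hence has at least one root by the fundamental theorem of algebra. So p is surjective onto ℂ, omitting no value.

Omitted value: no value.


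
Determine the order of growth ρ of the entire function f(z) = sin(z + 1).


sin(w) is a linear combination of e^{iw} and e^{−iw} (or e^w, e^{−w} in the hyperbolic case), so |sin(w)| ≤ e^{|w|}. With w = z + 1, |w| ≤ 1|z| + 1 = 1r + 1 on |z| = r, giving M(r) ≤ e^{1r + 1}, so ρ ≤ 1. On a suitable ray (z = it for sin/cos; z = t for sinh/cosh, t real → ∞), |sin(z + 1)| grows like e^{1|t|}/2, so ρ ≥ 1. Hence ρ = 1.
Therefore ρ = 1.

Order ρ = 1.


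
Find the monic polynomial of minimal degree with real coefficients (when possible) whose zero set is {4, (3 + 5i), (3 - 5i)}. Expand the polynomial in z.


The polynomial is p(z) = ∏_{α ∈ S} (z − α), where S = {4, (3 + 5i), (3 - 5i)}.
Expanding the product yields: p(z) = z^3 -10·z^2 + 58·z -136.
Note conjugate pairs combine to real quadratics: (z − (3+5i))(z − (3−5i)) = z² − 6z + 34.
The resulting polynomial has degree 3 and real coefficients as required.

p(z) = z^3 -10·z^2 + 58·z -136.


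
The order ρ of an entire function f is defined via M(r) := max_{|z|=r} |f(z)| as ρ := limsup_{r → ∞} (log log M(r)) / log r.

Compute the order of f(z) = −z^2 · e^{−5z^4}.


M(r) = max_{|z|=r} |-1|·|z|^2·|e^{−5z^4}| = 1·r^2 · e^{5r^4} (the factors attain their maxima compatibly on |z|=r). Then log M(r) = log 1 + 2·log r + 5r^4, dominated by the last term, so log log M(r) ~ 4·log r. The polynomial factor -1z^2 contributes only a log r term and does not affect the order. ρ = 4.
Therefore ρ = 4.

Order ρ = 4.


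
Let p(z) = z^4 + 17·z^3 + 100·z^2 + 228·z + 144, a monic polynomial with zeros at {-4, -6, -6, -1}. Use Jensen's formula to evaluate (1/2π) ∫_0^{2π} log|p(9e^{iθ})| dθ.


Zeros: -6, -6, -4, -1; r = 9.
Inside |z| < r: -6, -6, -4, -1. Outside (|z| ≥ r): ∅.
p(0) = 144, so log|p(0)| = log(144) = 4.9698.
Apply Jensen: I(r) = log|p(0)| + Σ_k log(r/|z_k|), summed over zeros inside |z| < r.
  log(r/|z_k|) for z_k = -4: log(9/4) = 0.8109
  log(r/|z_k|) for z_k = -6: log(9/6) = 0.4055
  log(r/|z_k|) for z_k = -6: log(9/6) = 0.4055
  log(r/|z_k|) for z_k = -1: log(9/1) = 2.1972
Sum over inside zeros: 3.8191.
I(r) = log|p(0)| + (inside sum) = 4.9698 + 3.8191 = 8.7889.
Closed form (all zeros inside, monic): I(r) = n·log(r) = 4·log(9) = 8.7889. ✓

I(r) ≈ 8.7889.


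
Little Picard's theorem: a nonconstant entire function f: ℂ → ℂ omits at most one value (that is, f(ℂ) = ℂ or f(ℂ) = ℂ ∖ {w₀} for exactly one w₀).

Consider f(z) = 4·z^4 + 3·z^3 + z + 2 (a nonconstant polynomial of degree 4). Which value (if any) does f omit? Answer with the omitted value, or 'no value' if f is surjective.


Little Picard bounds the complement of f(ℂ) to at most one point.
For every w ∈ ℂ, the equation p(z) − w = 0 is a nonconstant polynomial in z and hence has at least one root by the fundamental theorem of algebra. So p is surjective onto ℂ, omitting no value.

Omitted value: no value.


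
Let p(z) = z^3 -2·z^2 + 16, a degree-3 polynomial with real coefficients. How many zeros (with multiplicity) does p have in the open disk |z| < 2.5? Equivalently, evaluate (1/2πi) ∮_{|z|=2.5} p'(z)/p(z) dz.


The zeros of p are: (2 + 2i), (2 - 2i), -2.
Their magnitudes are: 2.828, 2.828, 2.
Zeros with |z| < R = 2.5: -2.
Count = 1.
By the argument principle, (1/2πi) ∮_{|z|=R} p'(z)/p(z) dz equals exactly this count.

Number of zeros inside |z| < 2.5: 1.


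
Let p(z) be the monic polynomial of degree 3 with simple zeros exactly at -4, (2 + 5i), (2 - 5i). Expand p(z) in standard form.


The polynomial is p(z) = ∏_{α ∈ S} (z − α), where S = {-4, (2 + 5i), (2 - 5i)}.
Expanding the product yields: p(z) = z^3 + 13·z + 116.
Note conjugate pairs combine to real quadratics: (z − (2+5i))(z − (2−5i)) = z² − 4z + 29.
The resulting polynomial has degree 3 and real coefficients as required.

p(z) = z^3 + 13·z + 116.


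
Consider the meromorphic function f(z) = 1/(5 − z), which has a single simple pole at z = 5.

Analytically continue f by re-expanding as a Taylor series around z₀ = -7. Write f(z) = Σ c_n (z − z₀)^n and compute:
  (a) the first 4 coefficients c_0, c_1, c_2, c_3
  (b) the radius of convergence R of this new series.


Let w = z − z₀, so z = z₀ + w.
Then 5 − z = 5 − (z₀ + w) = (5 − z₀) − w = 12 − w.
f(z) = 1/(12 − w) = (1/(12)) · 1/(1 − w/(12)) = Σ_{n≥0} w^n / (12)^(n+1).
So c_n = 1/(12)^(n+1):
  c_0 = 1/(12)^1 = 1/12.
  c_1 = 1/(12)^2 = 1/144.
  c_2 = 1/(12)^3 = 1/1728.
  c_3 = 1/(12)^4 = 1/20736.
The series is valid for |w/d| < 1, i.e. |z − z₀| < |d|.
Radius of convergence: R = |5 − z₀| = |12| = 12 (distance from z₀ to the singularity z = 5).

c_0 = 1/12, c_1 = 1/144, c_2 = 1/1728, c_3 = 1/20736; R = 12.


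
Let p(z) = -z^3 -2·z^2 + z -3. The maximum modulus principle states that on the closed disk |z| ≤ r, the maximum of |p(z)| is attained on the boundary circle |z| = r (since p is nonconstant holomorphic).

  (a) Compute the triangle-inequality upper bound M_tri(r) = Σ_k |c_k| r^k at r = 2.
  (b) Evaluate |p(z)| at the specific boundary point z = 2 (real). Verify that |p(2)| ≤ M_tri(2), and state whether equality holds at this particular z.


Coefficients: c_0 = -3, c_1 = 1, c_2 = -2, c_3 = -1. Radius r = 2.
Part (a). Triangle bound: M_tri(r) = Σ_k |c_k| r^k
  = |-3|·2^0 + |1|·2^1 + |-2|·2^2 + |-1|·2^3
  = 3 + 2 + 8 + 8 = 21.
This bounds M(r) := max_{|z|=r} |p(z)| from above; equality holds iff all terms c_k z^k can be made to align in phase at a single z on |z|=r.
Part (b). At z = 2 (real, on the circle |z| = r):
  p(2) = (-3)·2^0 + (1)·2^1 + (-2)·2^2 + (-1)·2^3 = -17.
  |p(2)| = 17.
Check: |p(2)| = 17 ≤ 21 = M_tri(2). ✓ Equality does not hold at z = 2 (the coefficients have mixed signs, so the terms do not all align in phase there).

M_tri(2) = 21; |p(2)| = 17; equality at z=2: no.


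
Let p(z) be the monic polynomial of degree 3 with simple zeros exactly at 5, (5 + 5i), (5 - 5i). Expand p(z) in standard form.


The polynomial is p(z) = ∏_{α ∈ S} (z − α), where S = {5, (5 + 5i), (5 - 5i)}.
Expanding the product yields: p(z) = z^3 -15·z^2 + 100·z -250.
Note conjugate pairs combine to real quadratics: (z − (5+5i))(z − (5−5i)) = z² − 10z + 50.
The resulting polynomial has degree 3 and real coefficients as required.

p(z) = z^3 -15·z^2 + 100·z -250.


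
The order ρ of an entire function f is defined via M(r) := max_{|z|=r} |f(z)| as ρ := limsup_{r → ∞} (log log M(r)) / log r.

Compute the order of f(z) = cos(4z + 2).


cos(w) is a linear combination of e^{iw} and e^{−iw} (or e^w, e^{−w} in the hyperbolic case), so |cos(w)| ≤ e^{|w|}. With w = 4z + 2, |w| ≤ 4|z| + 2 = 4r + 2 on |z| = r, giving M(r) ≤ e^{4r + 2}, so ρ ≤ 1. On a suitable ray (z = it for sin/cos; z = t for sinh/cosh, t real → ∞), |cos(4z + 2)| grows like e^{4|t|}/2, so ρ ≥ 1. Hence ρ = 1.
Therefore ρ = 1.

Order ρ = 1.


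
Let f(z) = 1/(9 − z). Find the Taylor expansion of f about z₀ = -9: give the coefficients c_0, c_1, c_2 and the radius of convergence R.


Let w = z − z₀, so z = z₀ + w.
Then 9 − z = 9 − (z₀ + w) = (9 − z₀) − w = 18 − w.
f(z) = 1/(18 − w) = (1/(18)) · 1/(1 − w/(18)) = Σ_{n≥0} w^n / (18)^(n+1).
So c_n = 1/(18)^(n+1):
  c_0 = 1/(18)^1 = 1/18.
  c_1 = 1/(18)^2 = 1/324.
  c_2 = 1/(18)^3 = 1/5832.
The series is valid for |w/d| < 1, i.e. |z − z₀| < |d|.
Radius of convergence: R = |9 − z₀| = |18| = 18 (distance from z₀ to the singularity z = 9).

c_0 = 1/18, c_1 = 1/324, c_2 = 1/5832; R = 18.


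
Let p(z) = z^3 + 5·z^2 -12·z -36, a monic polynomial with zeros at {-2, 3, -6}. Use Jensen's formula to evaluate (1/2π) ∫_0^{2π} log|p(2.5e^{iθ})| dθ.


Zeros: -6, -2, 3; r = 2.5.
Inside |z| < r: -2. Outside (|z| ≥ r): -6, 3.
p(0) = -36, so log|p(0)| = log(36) = 3.5835.
Apply Jensen: I(r) = log|p(0)| + Σ_k log(r/|z_k|), summed over zeros inside |z| < r.
  log(r/|z_k|) for z_k = -2: log(2.5/2) = 0.2231
  Outside zeros (-6, 3) contribute nothing to the Jensen sum.
Sum over inside zeros: 0.2231.
I(r) = log|p(0)| + (inside sum) = 3.5835 + 0.2231 = 3.8067.
Note: since some zeros are outside |z| ≤ r, the simplified n·log(r) form does NOT apply — only the inside zeros contribute.

I(r) ≈ 3.8067.


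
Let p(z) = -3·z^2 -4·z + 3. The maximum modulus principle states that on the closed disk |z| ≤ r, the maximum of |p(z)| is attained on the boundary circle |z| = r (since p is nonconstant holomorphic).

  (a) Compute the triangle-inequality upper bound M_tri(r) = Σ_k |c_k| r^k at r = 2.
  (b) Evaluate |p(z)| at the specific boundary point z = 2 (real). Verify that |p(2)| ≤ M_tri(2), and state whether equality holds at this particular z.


Coefficients: c_0 = 3, c_1 = -4, c_2 = -3. Radius r = 2.
Part (a). Triangle bound: M_tri(r) = Σ_k |c_k| r^k
  = |3|·2^0 + |-4|·2^1 + |-3|·2^2
  = 3 + 8 + 12 = 23.
This bounds M(r) := max_{|z|=r} |p(z)| from above; equality holds iff all terms c_k z^k can be made to align in phase at a single z on |z|=r.
Part (b). At z = 2 (real, on the circle |z| = r):
  p(2) = (3)·2^0 + (-4)·2^1 + (-3)·2^2 = -17.
  |p(2)| = 17.
Check: |p(2)| = 17 ≤ 23 = M_tri(2). ✓ Equality does not hold at z = 2 (the coefficients have mixed signs, so the terms do not all align in phase there).

M_tri(2) = 23; |p(2)| = 17; equality at z=2: no.


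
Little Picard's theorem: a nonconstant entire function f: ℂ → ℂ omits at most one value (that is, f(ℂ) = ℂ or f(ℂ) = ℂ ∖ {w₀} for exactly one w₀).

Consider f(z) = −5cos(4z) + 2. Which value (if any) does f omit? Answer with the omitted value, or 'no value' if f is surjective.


Little Picard bounds the complement of f(ℂ) to at most one point.
cos is entire and surjective onto ℂ: for every w ∈ ℂ, cos(ζ) = w has a solution ζ ∈ ℂ (e.g., via the complex inverse arccos). With ζ = 4z this gives z = ζ/(4). Then -5·cos(4z) takes every value in -5·ℂ = ℂ, and adding 2 is a bijection of ℂ. So f is surjective and omits no value. (Note: only on the real line is cos bounded by [−1, 1].)

Omitted value: no value.


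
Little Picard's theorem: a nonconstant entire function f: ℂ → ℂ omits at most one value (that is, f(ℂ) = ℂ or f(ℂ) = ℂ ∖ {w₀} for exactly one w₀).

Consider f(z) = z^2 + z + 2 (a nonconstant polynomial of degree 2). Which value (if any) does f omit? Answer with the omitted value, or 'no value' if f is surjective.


Little Picard bounds the complement of f(ℂ) to at most one point.
For every w ∈ ℂ, the equation p(z) − w = 0 is a nonconstant polynomial in z and hence has at least one root by the fundamental theorem of algebra. So p is surjective onto ℂ, omitting no value.

Omitted value: no value.


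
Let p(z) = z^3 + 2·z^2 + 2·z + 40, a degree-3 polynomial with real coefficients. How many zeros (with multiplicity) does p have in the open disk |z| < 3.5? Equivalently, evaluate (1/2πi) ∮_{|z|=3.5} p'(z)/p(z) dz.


The zeros of p are: -4, (1 + 3i), (1 - 3i).
Their magnitudes are: 4, 3.162, 3.162.
Zeros with |z| < R = 3.5: (1 + 3i), (1 - 3i).
Count = 2.
By the argument principle, (1/2πi) ∮_{|z|=R} p'(z)/p(z) dz equals exactly this count.

Number of zeros inside |z| < 3.5: 2.


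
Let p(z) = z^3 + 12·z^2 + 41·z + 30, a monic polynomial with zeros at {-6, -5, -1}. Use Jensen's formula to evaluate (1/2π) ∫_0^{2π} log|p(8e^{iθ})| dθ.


Zeros: -6, -5, -1; r = 8.
Inside |z| < r: -6, -5, -1. Outside (|z| ≥ r): ∅.
p(0) = 30, so log|p(0)| = log(30) = 3.4012.
Apply Jensen: I(r) = log|p(0)| + Σ_k log(r/|z_k|), summed over zeros inside |z| < r.
  log(r/|z_k|) for z_k = -6: log(8/6) = 0.2877
  log(r/|z_k|) for z_k = -5: log(8/5) = 0.4700
  log(r/|z_k|) for z_k = -1: log(8/1) = 2.0794
Sum over inside zeros: 2.8371.
I(r) = log|p(0)| + (inside sum) = 3.4012 + 2.8371 = 6.2383.
Closed form (all zeros inside, monic): I(r) = n·log(r) = 3·log(8) = 6.2383. ✓

I(r) ≈ 6.2383.


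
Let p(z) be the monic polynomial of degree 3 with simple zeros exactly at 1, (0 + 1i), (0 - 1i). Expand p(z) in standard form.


The polynomial is p(z) = ∏_{α ∈ S} (z − α), where S = {1, (0 + 1i), (0 - 1i)}.
Expanding the product yields: p(z) = z^3 -z^2 + z -1.
Note conjugate pairs combine to real quadratics: (z − (0+1i))(z − (0−1i)) = z² + 1.
The resulting polynomial has degree 3 and real coefficients as required.

p(z) = z^3 -z^2 + z -1.


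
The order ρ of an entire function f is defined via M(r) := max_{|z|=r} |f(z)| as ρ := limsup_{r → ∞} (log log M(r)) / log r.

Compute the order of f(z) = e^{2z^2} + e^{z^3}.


Each summand is entire of order 2 and 3 respectively (as in the single-exponential case). The order of a sum is at most the max of the orders, so ρ ≤ 3. For the lower bound: on |z|=r choose arg z so that 1z^3 is real positive; then |e^{1z^3}| = e^{1r^3} while |e^{2z^2}| ≤ e^{2r^2} = o(e^{1r^3}). So |f| ≥ e^{1r^3}(1 − o(1)) and ρ ≥ 3. Hence ρ = max(2, 3) = 3.
Therefore ρ = 3.

Order ρ = 3.


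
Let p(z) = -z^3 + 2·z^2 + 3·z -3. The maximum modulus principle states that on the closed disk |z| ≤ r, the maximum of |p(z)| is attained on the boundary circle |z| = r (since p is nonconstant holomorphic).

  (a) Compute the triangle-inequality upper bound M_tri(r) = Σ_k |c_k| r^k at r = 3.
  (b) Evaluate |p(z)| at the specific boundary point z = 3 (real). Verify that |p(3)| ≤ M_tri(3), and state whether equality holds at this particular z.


Coefficients: c_0 = -3, c_1 = 3, c_2 = 2, c_3 = -1. Radius r = 3.
Part (a). Triangle bound: M_tri(r) = Σ_k |c_k| r^k
  = |-3|·3^0 + |3|·3^1 + |2|·3^2 + |-1|·3^3
  = 3 + 9 + 18 + 27 = 57.
This bounds M(r) := max_{|z|=r} |p(z)| from above; equality holds iff all terms c_k z^k can be made to align in phase at a single z on |z|=r.
Part (b). At z = 3 (real, on the circle |z| = r):
  p(3) = (-3)·3^0 + (3)·3^1 + (2)·3^2 + (-1)·3^3 = -3.
  |p(3)| = 3.
Check: |p(3)| = 3 ≤ 57 = M_tri(3). ✓ Equality does not hold at z = 3 (the coefficients have mixed signs, so the terms do not all align in phase there).

M_tri(3) = 57; |p(3)| = 3; equality at z=3: no.


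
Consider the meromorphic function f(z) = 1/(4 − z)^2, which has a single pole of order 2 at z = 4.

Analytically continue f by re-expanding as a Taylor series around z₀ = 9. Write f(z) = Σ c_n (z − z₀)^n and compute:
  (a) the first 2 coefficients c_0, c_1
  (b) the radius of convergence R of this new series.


Let w = z − z₀, so z = z₀ + w.
Then 4 − z = 4 − (z₀ + w) = (4 − z₀) − w = -5 − w.
f(z) = 1/(-5 − w)^2 = (1/(-5)^2) · (1 − w/(-5))^{−2}.
By the binomial series (1−u)^{−2} = Σ_{n≥0} C(n+1, 1) u^n for |u|<1, with u = w/(-5):
  c_n = C(n+1, 1) / (-5)^(n+2).
  c_0 = 1/(-5)^2 = 1/25.
  c_1 = 2/(-5)^3 = -2/125.
The series is valid for |w/d| < 1, i.e. |z − z₀| < |d|.
Radius of convergence: R = |4 − z₀| = |-5| = 5 (distance from z₀ to the singularity z = 4).

c_0 = 1/25, c_1 = -2/125; R = 5.


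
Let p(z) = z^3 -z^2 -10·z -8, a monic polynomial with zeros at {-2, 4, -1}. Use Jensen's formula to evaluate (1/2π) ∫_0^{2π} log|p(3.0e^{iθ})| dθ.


Zeros: -2, -1, 4; r = 3.0.
Inside |z| < r: -2, -1. Outside (|z| ≥ r): 4.
p(0) = -8, so log|p(0)| = log(8) = 2.0794.
Apply Jensen: I(r) = log|p(0)| + Σ_k log(r/|z_k|), summed over zeros inside |z| < r.
  log(r/|z_k|) for z_k = -2: log(3.0/2) = 0.4055
  log(r/|z_k|) for z_k = -1: log(3.0/1) = 1.0986
  Outside zeros (4) contribute nothing to the Jensen sum.
Sum over inside zeros: 1.5041.
I(r) = log|p(0)| + (inside sum) = 2.0794 + 1.5041 = 3.5835.
Note: since some zeros are outside |z| ≤ r, the simplified n·log(r) form does NOT apply — only the inside zeros contribute.

I(r) ≈ 3.5835.


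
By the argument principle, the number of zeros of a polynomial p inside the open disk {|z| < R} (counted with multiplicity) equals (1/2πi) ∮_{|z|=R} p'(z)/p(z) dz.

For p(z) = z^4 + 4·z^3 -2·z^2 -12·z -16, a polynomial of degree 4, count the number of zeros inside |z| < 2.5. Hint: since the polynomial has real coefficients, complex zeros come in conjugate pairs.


The zeros of p are: -4, 2, (-1 + 1i), (-1 - 1i).
Their magnitudes are: 4, 2, 1.414, 1.414.
Zeros with |z| < R = 2.5: 2, (-1 + 1i), (-1 - 1i).
Count = 3.
By the argument principle, (1/2πi) ∮_{|z|=R} p'(z)/p(z) dz equals exactly this count.

Number of zeros inside |z| < 2.5: 3.


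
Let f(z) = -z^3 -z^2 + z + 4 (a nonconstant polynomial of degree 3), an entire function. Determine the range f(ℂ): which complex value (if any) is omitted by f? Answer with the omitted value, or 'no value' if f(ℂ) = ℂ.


Little Picard bounds the complement of f(ℂ) to at most one point.
For every w ∈ ℂ, the equation p(z) − w = 0 is a nonconstant polynomial in z and hence has at least one root by the fundamental theorem of algebra. So p is surjective onto ℂ, omitting no value.

Omitted value: no value.


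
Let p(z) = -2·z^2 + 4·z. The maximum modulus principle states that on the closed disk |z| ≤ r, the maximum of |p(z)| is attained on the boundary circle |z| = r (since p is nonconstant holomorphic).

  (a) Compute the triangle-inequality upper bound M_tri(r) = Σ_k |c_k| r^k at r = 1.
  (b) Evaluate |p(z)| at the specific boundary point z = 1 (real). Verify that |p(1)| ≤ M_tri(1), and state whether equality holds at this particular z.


Coefficients: c_0 = 0, c_1 = 4, c_2 = -2. Radius r = 1.
Part (a). Triangle bound: M_tri(r) = Σ_k |c_k| r^k
  = |0|·1^0 + |4|·1^1 + |-2|·1^2
  = 0 + 4 + 2 = 6.
This bounds M(r) := max_{|z|=r} |p(z)| from above; equality holds iff all terms c_k z^k can be made to align in phase at a single z on |z|=r.
Part (b). At z = 1 (real, on the circle |z| = r):
  p(1) = (0)·1^0 + (4)·1^1 + (-2)·1^2 = 2.
  |p(1)| = 2.
Check: |p(1)| = 2 ≤ 6 = M_tri(1). ✓ Equality does not hold at z = 1 (the coefficients have mixed signs, so the terms do not all align in phase there).

M_tri(1) = 6; |p(1)| = 2; equality at z=1: no.


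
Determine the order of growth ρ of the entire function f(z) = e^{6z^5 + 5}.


|e^{6z^5 + 5}| = e^{Re(6·z^5) + 5} ≤ e^{6|z|^5 + 5} = e^{6r^5 + 5} on |z| = r, so ρ ≤ 5. Choosing z on |z|=r so that 6·z^5 is real positive (always possible by picking arg z appropriately) gives |f(z)| = e^{6r^5 + 5}, matching the bound. The additive constant 5 does not affect log log M(r) ~ 5·log r. Hence ρ = 5.
Therefore ρ = 5.

Order ρ = 5.


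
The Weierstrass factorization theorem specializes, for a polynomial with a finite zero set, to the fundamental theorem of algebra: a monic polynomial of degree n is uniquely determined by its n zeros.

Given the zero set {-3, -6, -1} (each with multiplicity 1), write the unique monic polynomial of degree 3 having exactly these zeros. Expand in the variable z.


The polynomial is p(z) = ∏_{α ∈ S} (z − α), where S = {-3, -6, -1}.
Expanding the product yields: p(z) = z^3 + 10·z^2 + 27·z + 18.
The resulting polynomial has degree 3 and real coefficients as required.

p(z) = z^3 + 10·z^2 + 27·z + 18.


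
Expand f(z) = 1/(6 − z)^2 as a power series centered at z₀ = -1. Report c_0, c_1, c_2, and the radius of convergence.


Let w = z − z₀, so z = z₀ + w.
Then 6 − z = 6 − (z₀ + w) = (6 − z₀) − w = 7 − w.
f(z) = 1/(7 − w)^2 = (1/(7)^2) · (1 − w/(7))^{−2}.
By the binomial series (1−u)^{−2} = Σ_{n≥0} C(n+1, 1) u^n for |u|<1, with u = w/(7):
  c_n = C(n+1, 1) / (7)^(n+2).
  c_0 = 1/(7)^2 = 1/49.
  c_1 = 2/(7)^3 = 2/343.
  c_2 = 3/(7)^4 = 3/2401.
The series is valid for |w/d| < 1, i.e. |z − z₀| < |d|.
Radius of convergence: R = |6 − z₀| = |7| = 7 (distance from z₀ to the singularity z = 6).

c_0 = 1/49, c_1 = 2/343, c_2 = 3/2401; R = 7.


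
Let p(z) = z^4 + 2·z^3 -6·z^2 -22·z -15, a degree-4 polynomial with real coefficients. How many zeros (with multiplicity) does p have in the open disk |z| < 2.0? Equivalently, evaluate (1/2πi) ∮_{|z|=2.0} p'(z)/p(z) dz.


The zeros of p are: 3, -1, (-2 + 1i), (-2 - 1i).
Their magnitudes are: 3, 1, 2.236, 2.236.
Zeros with |z| < R = 2.0: -1.
Count = 1.
By the argument principle, (1/2πi) ∮_{|z|=R} p'(z)/p(z) dz equals exactly this count.

Number of zeros inside |z| < 2.0: 1.


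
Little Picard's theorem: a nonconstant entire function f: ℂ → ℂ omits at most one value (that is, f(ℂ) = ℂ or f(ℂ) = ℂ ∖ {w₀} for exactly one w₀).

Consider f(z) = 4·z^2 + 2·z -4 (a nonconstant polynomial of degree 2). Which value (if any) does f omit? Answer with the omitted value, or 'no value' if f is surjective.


Little Picard bounds the complement of f(ℂ) to at most one point.
For every w ∈ ℂ, the equation p(z) − w = 0 is a nonconstant polynomial in z and hence has at least one root by the fundamental theorem of algebra. So p is surjective onto ℂ, omitting no value.

Omitted value: no value.


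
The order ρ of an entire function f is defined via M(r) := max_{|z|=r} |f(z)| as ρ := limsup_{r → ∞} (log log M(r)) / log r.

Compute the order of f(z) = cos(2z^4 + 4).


Write cos(w) = (e^{iw} ± e^{−iw})/(2 or 2i), so |cos(w)| ≤ e^{|w|}. With w = 2z^4 + 4, |w| ≤ 2r^4 + 4 on |z|=r, giving M(r) ≤ e^{2r^4 + 4} and ρ ≤ 4. For the lower bound, choose z on |z|=r with 2z^4 purely imaginary of modulus 2r^4; then |cos(2z^4 + 4)| grows like e^{2r^4}/2, so ρ ≥ 4. Hence ρ = 4.
Therefore ρ = 4.

Order ρ = 4.


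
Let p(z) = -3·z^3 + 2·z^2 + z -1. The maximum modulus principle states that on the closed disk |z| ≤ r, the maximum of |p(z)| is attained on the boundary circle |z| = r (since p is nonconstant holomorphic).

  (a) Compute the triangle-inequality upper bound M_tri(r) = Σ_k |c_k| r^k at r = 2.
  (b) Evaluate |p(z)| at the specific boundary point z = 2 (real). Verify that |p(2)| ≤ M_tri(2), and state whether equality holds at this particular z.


Coefficients: c_0 = -1, c_1 = 1, c_2 = 2, c_3 = -3. Radius r = 2.
Part (a). Triangle bound: M_tri(r) = Σ_k |c_k| r^k
  = |-1|·2^0 + |1|·2^1 + |2|·2^2 + |-3|·2^3
  = 1 + 2 + 8 + 24 = 35.
This bounds M(r) := max_{|z|=r} |p(z)| from above; equality holds iff all terms c_k z^k can be made to align in phase at a single z on |z|=r.
Part (b). At z = 2 (real, on the circle |z| = r):
  p(2) = (-1)·2^0 + (1)·2^1 + (2)·2^2 + (-3)·2^3 = -15.
  |p(2)| = 15.
Check: |p(2)| = 15 ≤ 35 = M_tri(2). ✓ Equality does not hold at z = 2 (the coefficients have mixed signs, so the terms do not all align in phase there).

M_tri(2) = 35; |p(2)| = 15; equality at z=2: no.


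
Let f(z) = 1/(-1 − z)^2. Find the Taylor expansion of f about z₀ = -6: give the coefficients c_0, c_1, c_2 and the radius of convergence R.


Let w = z − z₀, so z = z₀ + w.
Then -1 − z = -1 − (z₀ + w) = (-1 − z₀) − w = 5 − w.
f(z) = 1/(5 − w)^2 = (1/(5)^2) · (1 − w/(5))^{−2}.
By the binomial series (1−u)^{−2} = Σ_{n≥0} C(n+1, 1) u^n for |u|<1, with u = w/(5):
  c_n = C(n+1, 1) / (5)^(n+2).
  c_0 = 1/(5)^2 = 1/25.
  c_1 = 2/(5)^3 = 2/125.
  c_2 = 3/(5)^4 = 3/625.
The series is valid for |w/d| < 1, i.e. |z − z₀| < |d|.
Radius of convergence: R = |-1 − z₀| = |5| = 5 (distance from z₀ to the singularity z = -1).

c_0 = 1/25, c_1 = 2/125, c_2 = 3/625; R = 5.


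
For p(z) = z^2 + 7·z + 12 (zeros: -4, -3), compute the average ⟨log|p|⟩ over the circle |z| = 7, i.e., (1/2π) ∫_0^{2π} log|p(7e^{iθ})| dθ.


Zeros: -4, -3; r = 7.
Inside |z| < r: -4, -3. Outside (|z| ≥ r): ∅.
p(0) = 12, so log|p(0)| = log(12) = 2.4849.
Apply Jensen: I(r) = log|p(0)| + Σ_k log(r/|z_k|), summed over zeros inside |z| < r.
  log(r/|z_k|) for z_k = -4: log(7/4) = 0.5596
  log(r/|z_k|) for z_k = -3: log(7/3) = 0.8473
Sum over inside zeros: 1.4069.
I(r) = log|p(0)| + (inside sum) = 2.4849 + 1.4069 = 3.8918.
Closed form (all zeros inside, monic): I(r) = n·log(r) = 2·log(7) = 3.8918. ✓

I(r) ≈ 3.8918.


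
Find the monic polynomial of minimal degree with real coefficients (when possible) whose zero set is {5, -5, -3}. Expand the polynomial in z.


The polynomial is p(z) = ∏_{α ∈ S} (z − α), where S = {5, -5, -3}.
Expanding the product yields: p(z) = z^3 + 3·z^2 -25·z -75.
The resulting polynomial has degree 3 and real coefficients as required.

p(z) = z^3 + 3·z^2 -25·z -75.


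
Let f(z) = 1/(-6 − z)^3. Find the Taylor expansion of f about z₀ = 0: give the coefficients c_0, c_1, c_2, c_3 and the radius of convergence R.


Let w = z − z₀, so z = z₀ + w.
Then -6 − z = -6 − (z₀ + w) = (-6 − z₀) − w = -6 − w.
f(z) = 1/(-6 − w)^3 = (1/(-6)^3) · (1 − w/(-6))^{−3}.
By the binomial series (1−u)^{−3} = Σ_{n≥0} C(n+2, 2) u^n for |u|<1, with u = w/(-6):
  c_n = C(n+2, 2) / (-6)^(n+3).
  c_0 = 1/(-6)^3 = -1/216.
  c_1 = 3/(-6)^4 = 1/432.
  c_2 = 6/(-6)^5 = -1/1296.
  c_3 = 10/(-6)^6 = 5/23328.
The series is valid for |w/d| < 1, i.e. |z − z₀| < |d|.
Radius of convergence: R = |-6 − z₀| = |-6| = 6 (distance from z₀ to the singularity z = -6).

c_0 = -1/216, c_1 = 1/432, c_2 = -1/1296, c_3 = 5/23328; R = 6.


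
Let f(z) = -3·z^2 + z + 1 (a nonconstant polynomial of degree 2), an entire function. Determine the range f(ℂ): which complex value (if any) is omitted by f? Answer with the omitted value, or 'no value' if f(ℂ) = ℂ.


Little Picard bounds the complement of f(ℂ) to at most one point.
For every w ∈ ℂ, the equation p(z) − w = 0 is a nonconstant polynomial in z and hence has at least one root by the fundamental theorem of algebra. So p is surjective onto ℂ, omitting no value.

Omitted value: no value.


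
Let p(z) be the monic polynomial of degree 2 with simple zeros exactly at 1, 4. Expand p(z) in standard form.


The polynomial is p(z) = ∏_{α ∈ S} (z − α), where S = {1, 4}.
Expanding the product yields: p(z) = z^2 -5·z + 4.
The resulting polynomial has degree 2 and real coefficients as required.

p(z) = z^2 -5·z + 4.


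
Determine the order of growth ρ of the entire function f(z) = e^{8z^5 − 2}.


|e^{8z^5 − 2}| = e^{Re(8·z^5) + -2} ≤ e^{8|z|^5 + -2} = e^{8r^5 + -2} on |z| = r, so ρ ≤ 5. Choosing z on |z|=r so that 8·z^5 is real positive (always possible by picking arg z appropriately) gives |f(z)| = e^{8r^5 + -2}, matching the bound. The additive constant -2 does not affect log log M(r) ~ 5·log r. Hence ρ = 5.
Therefore ρ = 5.

Order ρ = 5.


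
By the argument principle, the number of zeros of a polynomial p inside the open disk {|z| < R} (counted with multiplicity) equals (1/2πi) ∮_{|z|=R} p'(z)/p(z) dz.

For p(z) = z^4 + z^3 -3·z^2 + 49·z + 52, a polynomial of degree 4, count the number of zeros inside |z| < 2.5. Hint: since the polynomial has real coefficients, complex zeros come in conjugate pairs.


The zeros of p are: -4, -1, (2 + 3i), (2 - 3i).
Their magnitudes are: 4, 1, 3.606, 3.606.
Zeros with |z| < R = 2.5: -1.
Count = 1.
By the argument principle, (1/2πi) ∮_{|z|=R} p'(z)/p(z) dz equals exactly this count.

Number of zeros inside |z| < 2.5: 1.


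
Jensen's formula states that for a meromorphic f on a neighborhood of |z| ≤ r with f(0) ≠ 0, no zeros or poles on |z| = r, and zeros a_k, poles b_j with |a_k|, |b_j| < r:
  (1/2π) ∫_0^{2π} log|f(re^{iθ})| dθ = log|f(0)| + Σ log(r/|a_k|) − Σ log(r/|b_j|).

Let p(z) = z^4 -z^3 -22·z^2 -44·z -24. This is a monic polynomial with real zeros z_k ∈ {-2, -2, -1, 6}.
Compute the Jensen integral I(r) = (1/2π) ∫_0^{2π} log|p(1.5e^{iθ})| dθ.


Zeros: -2, -2, -1, 6; r = 1.5.
Inside |z| < r: -1. Outside (|z| ≥ r): -2, -2, 6.
p(0) = -24, so log|p(0)| = log(24) = 3.1781.
Apply Jensen: I(r) = log|p(0)| + Σ_k log(r/|z_k|), summed over zeros inside |z| < r.
  log(r/|z_k|) for z_k = -1: log(1.5/1) = 0.4055
  Outside zeros (-2, -2, 6) contribute nothing to the Jensen sum.
Sum over inside zeros: 0.4055.
I(r) = log|p(0)| + (inside sum) = 3.1781 + 0.4055 = 3.5835.
Note: since some zeros are outside |z| ≤ r, the simplified n·log(r) form does NOT apply — only the inside zeros contribute.

I(r) ≈ 3.5835.


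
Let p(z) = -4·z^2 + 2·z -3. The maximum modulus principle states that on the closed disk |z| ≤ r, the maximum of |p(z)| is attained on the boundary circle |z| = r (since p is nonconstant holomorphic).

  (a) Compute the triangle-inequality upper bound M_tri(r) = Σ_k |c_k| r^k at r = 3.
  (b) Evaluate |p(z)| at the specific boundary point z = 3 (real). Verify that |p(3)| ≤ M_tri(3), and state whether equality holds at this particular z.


Coefficients: c_0 = -3, c_1 = 2, c_2 = -4. Radius r = 3.
Part (a). Triangle bound: M_tri(r) = Σ_k |c_k| r^k
  = |-3|·3^0 + |2|·3^1 + |-4|·3^2
  = 3 + 6 + 36 = 45.
This bounds M(r) := max_{|z|=r} |p(z)| from above; equality holds iff all terms c_k z^k can be made to align in phase at a single z on |z|=r.
Part (b). At z = 3 (real, on the circle |z| = r):
  p(3) = (-3)·3^0 + (2)·3^1 + (-4)·3^2 = -33.
  |p(3)| = 33.
Check: |p(3)| = 33 ≤ 45 = M_tri(3). ✓ Equality does not hold at z = 3 (the coefficients have mixed signs, so the terms do not all align in phase there).

M_tri(3) = 45; |p(3)| = 33; equality at z=3: no.


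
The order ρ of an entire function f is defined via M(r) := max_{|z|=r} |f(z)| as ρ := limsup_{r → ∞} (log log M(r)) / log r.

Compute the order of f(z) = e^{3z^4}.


|e^{3z^4}| = e^{Re(3·z^4) + 0} ≤ e^{3|z|^4 + 0} = e^{3r^4 + 0} on |z| = r, so ρ ≤ 4. Choosing z on |z|=r so that 3·z^4 is real positive (always possible by picking arg z appropriately) gives |f(z)| = e^{3r^4 + 0}, matching the bound. The additive constant 0 does not affect log log M(r) ~ 4·log r. Hence ρ = 4.
Therefore ρ = 4.

Order ρ = 4.


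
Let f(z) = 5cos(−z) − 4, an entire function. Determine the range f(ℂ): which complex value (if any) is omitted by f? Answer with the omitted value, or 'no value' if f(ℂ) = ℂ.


Little Picard bounds the complement of f(ℂ) to at most one point.
cos is entire and surjective onto ℂ: for every w ∈ ℂ, cos(ζ) = w has a solution ζ ∈ ℂ (e.g., via the complex inverse arccos). With ζ = −z this gives z = ζ/(-1). Then 5·cos(−z) takes every value in 5·ℂ = ℂ, and adding -4 is a bijection of ℂ. So f is surjective and omits no value. (Note: only on the real line is cos bounded by [−1, 1].)

Omitted value: no value.


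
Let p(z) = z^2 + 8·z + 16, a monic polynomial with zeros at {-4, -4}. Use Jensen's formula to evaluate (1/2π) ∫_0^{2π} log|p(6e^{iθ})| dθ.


Zeros: -4, -4; r = 6.
Inside |z| < r: -4, -4. Outside (|z| ≥ r): ∅.
p(0) = 16, so log|p(0)| = log(16) = 2.7726.
Apply Jensen: I(r) = log|p(0)| + Σ_k log(r/|z_k|), summed over zeros inside |z| < r.
  log(r/|z_k|) for z_k = -4: log(6/4) = 0.4055
  log(r/|z_k|) for z_k = -4: log(6/4) = 0.4055
Sum over inside zeros: 0.8109.
I(r) = log|p(0)| + (inside sum) = 2.7726 + 0.8109 = 3.5835.
Closed form (all zeros inside, monic): I(r) = n·log(r) = 2·log(6) = 3.5835. ✓

I(r) ≈ 3.5835.


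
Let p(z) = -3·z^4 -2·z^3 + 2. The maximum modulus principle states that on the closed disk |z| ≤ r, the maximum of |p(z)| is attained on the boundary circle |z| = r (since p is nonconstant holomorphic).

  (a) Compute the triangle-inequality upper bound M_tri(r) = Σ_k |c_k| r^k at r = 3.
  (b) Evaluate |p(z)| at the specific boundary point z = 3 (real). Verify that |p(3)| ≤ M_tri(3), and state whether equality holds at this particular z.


Coefficients: c_0 = 2, c_1 = 0, c_2 = 0, c_3 = -2, c_4 = -3. Radius r = 3.
Part (a). Triangle bound: M_tri(r) = Σ_k |c_k| r^k
  = |2|·3^0 + |0|·3^1 + |0|·3^2 + |-2|·3^3 + |-3|·3^4
  = 2 + 0 + 0 + 54 + 243 = 299.
This bounds M(r) := max_{|z|=r} |p(z)| from above; equality holds iff all terms c_k z^k can be made to align in phase at a single z on |z|=r.
Part (b). At z = 3 (real, on the circle |z| = r):
  p(3) = (2)·3^0 + (0)·3^1 + (0)·3^2 + (-2)·3^3 + (-3)·3^4 = -295.
  |p(3)| = 295.
Check: |p(3)| = 295 ≤ 299 = M_tri(3). ✓ Equality does not hold at z = 3 (the coefficients have mixed signs, so the terms do not all align in phase there).

M_tri(3) = 299; |p(3)| = 295; equality at z=3: no.


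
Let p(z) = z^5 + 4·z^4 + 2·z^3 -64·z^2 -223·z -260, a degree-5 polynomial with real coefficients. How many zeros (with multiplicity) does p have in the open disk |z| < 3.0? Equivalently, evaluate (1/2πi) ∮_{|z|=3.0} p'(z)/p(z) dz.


The zeros of p are: (-2 + 3i), (-2 - 3i), 4, (-2 + 1i), (-2 - 1i).
Their magnitudes are: 3.606, 3.606, 4, 2.236, 2.236.
Zeros with |z| < R = 3.0: (-2 + 1i), (-2 - 1i).
Count = 2.
By the argument principle, (1/2πi) ∮_{|z|=R} p'(z)/p(z) dz equals exactly this count.

Number of zeros inside |z| < 3.0: 2.


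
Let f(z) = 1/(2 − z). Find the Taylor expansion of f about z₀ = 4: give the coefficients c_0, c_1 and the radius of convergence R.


Let w = z − z₀, so z = z₀ + w.
Then 2 − z = 2 − (z₀ + w) = (2 − z₀) − w = -2 − w.
f(z) = 1/(-2 − w) = (1/(-2)) · 1/(1 − w/(-2)) = Σ_{n≥0} w^n / (-2)^(n+1).
So c_n = 1/(-2)^(n+1):
  c_0 = 1/(-2)^1 = -1/2.
  c_1 = 1/(-2)^2 = 1/4.
The series is valid for |w/d| < 1, i.e. |z − z₀| < |d|.
Radius of convergence: R = |2 − z₀| = |-2| = 2 (distance from z₀ to the singularity z = 2).

c_0 = -1/2, c_1 = 1/4; R = 2.


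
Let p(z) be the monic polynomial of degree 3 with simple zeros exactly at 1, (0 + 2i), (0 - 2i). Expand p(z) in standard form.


The polynomial is p(z) = ∏_{α ∈ S} (z − α), where S = {1, (0 + 2i), (0 - 2i)}.
Expanding the product yields: p(z) = z^3 -z^2 + 4·z -4.
Note conjugate pairs combine to real quadratics: (z − (0+2i))(z − (0−2i)) = z² + 4.
The resulting polynomial has degree 3 and real coefficients as required.

p(z) = z^3 -z^2 + 4·z -4.


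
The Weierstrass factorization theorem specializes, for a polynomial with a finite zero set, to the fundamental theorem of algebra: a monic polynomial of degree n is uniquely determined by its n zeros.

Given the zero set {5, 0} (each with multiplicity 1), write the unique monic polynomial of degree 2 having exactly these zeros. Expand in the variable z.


The polynomial is p(z) = ∏_{α ∈ S} (z − α), where S = {5, 0}.
Expanding the product yields: p(z) = z^2 -5·z.
The resulting polynomial has degree 2 and real coefficients as required.

p(z) = z^2 -5·z.


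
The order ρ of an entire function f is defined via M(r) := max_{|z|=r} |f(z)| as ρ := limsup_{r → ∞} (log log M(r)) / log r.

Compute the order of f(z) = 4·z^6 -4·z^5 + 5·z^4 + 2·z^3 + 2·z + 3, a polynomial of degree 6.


|f(z)| ≤ Σ|c_k|·r^k = O(r^6) as r → ∞. Polynomial growth is O(e^{r^ε}) for every ε > 0 (since r^6/e^{r^ε} → 0), so ρ ≤ ε for all ε > 0, i.e. ρ = 0. Every nonconstant polynomial has order 0.
Therefore ρ = 0.

Order ρ = 0.


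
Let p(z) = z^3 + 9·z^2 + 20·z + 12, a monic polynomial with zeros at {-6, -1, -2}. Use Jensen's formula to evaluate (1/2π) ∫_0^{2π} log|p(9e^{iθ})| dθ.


Zeros: -6, -2, -1; r = 9.
Inside |z| < r: -6, -2, -1. Outside (|z| ≥ r): ∅.
p(0) = 12, so log|p(0)| = log(12) = 2.4849.
Apply Jensen: I(r) = log|p(0)| + Σ_k log(r/|z_k|), summed over zeros inside |z| < r.
  log(r/|z_k|) for z_k = -6: log(9/6) = 0.4055
  log(r/|z_k|) for z_k = -1: log(9/1) = 2.1972
  log(r/|z_k|) for z_k = -2: log(9/2) = 1.5041
Sum over inside zeros: 4.1068.
I(r) = log|p(0)| + (inside sum) = 2.4849 + 4.1068 = 6.5917.
Closed form (all zeros inside, monic): I(r) = n·log(r) = 3·log(9) = 6.5917. ✓

I(r) ≈ 6.5917.


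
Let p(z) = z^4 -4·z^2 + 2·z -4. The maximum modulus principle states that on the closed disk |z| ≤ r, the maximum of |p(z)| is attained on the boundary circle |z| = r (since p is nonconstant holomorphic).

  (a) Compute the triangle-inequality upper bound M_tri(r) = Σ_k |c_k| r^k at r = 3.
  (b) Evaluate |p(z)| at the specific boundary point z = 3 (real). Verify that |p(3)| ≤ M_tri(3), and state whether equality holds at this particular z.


Coefficients: c_0 = -4, c_1 = 2, c_2 = -4, c_3 = 0, c_4 = 1. Radius r = 3.
Part (a). Triangle bound: M_tri(r) = Σ_k |c_k| r^k
  = |-4|·3^0 + |2|·3^1 + |-4|·3^2 + |0|·3^3 + |1|·3^4
  = 4 + 6 + 36 + 0 + 81 = 127.
This bounds M(r) := max_{|z|=r} |p(z)| from above; equality holds iff all terms c_k z^k can be made to align in phase at a single z on |z|=r.
Part (b). At z = 3 (real, on the circle |z| = r):
  p(3) = (-4)·3^0 + (2)·3^1 + (-4)·3^2 + (0)·3^3 + (1)·3^4 = 47.
  |p(3)| = 47.
Check: |p(3)| = 47 ≤ 127 = M_tri(3). ✓ Equality does not hold at z = 3 (the coefficients have mixed signs, so the terms do not all align in phase there).

M_tri(3) = 127; |p(3)| = 47; equality at z=3: no.
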